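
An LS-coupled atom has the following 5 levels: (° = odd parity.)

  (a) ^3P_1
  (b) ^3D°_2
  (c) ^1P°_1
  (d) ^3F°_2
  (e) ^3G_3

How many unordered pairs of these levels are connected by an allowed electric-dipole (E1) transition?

2

(a)–(b): allowed.
(a)–(c): forbidden (ΔS).
(a)–(d): forbidden (ΔL).
(a)–(e): forbidden (parity, ΔL, ΔJ).
(b)–(c): forbidden (parity, ΔS).
(b)–(d): forbidden (parity).
(b)–(e): forbidden (ΔL).
(c)–(d): forbidden (parity, ΔS, ΔL).
(c)–(e): forbidden (ΔS, ΔL, ΔJ).
(d)–(e): allowed.
Allowed pairs: 2 of 10.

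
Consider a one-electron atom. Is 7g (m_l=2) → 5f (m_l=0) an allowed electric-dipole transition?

l: 4 → 3 (Δl = -1). Δl = ±1 passes.
m_l: 2 → 0 (Δm_l = -2). |Δm_l| ≤ 1 fails.
The transition is electric-dipole forbidden.

forbidden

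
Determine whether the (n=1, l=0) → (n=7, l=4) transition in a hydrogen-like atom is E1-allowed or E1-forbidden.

Initial l = 0, final l = 4, so Δl = +4. E1 requires Δl = ±1: fails.
The transition is electric-dipole forbidden.

forbidden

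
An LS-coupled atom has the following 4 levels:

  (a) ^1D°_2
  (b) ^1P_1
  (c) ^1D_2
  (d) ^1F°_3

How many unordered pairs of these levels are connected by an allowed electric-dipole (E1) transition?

3

(a)–(b): allowed.
(a)–(c): allowed.
(a)–(d): forbidden (parity).
(b)–(c): forbidden (parity).
(b)–(d): forbidden (ΔL, ΔJ).
(c)–(d): allowed.
Allowed pairs: 3 of 6.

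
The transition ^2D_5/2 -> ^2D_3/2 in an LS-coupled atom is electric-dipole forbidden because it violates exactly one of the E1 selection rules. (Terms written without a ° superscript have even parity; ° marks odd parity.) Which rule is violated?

Reading off the term symbols: S 1/2→1/2, L 2→2, J 5/2→3/2, parity even→even.
ΔL = 0, ±1 (not L=0↔0): L: 2 → 2, ΔL = +0 — ok.
Parity must change: even → even — fails.
ΔJ = 0, ±1 (not J=0↔0): J: 5/2 → 3/2, ΔJ = -1 — ok.
ΔS = 0: S: 1/2 → 1/2 — ok.

parity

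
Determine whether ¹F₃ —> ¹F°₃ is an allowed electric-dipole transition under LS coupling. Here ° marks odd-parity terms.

Parity must change: even → odd — passes.
ΔS = 0: S: 0 → 0 — passes.
ΔL = 0, ±1 (not L=0↔0): L: 3 → 3, ΔL = +0 — passes.
ΔJ = 0, ±1 (not J=0↔0): J: 3 → 3, ΔJ = +0 — passes.
All four E1 rules are satisfied.

allowed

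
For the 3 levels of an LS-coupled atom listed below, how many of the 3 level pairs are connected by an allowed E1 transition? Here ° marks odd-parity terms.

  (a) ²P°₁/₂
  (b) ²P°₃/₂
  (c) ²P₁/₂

(a)–(b): forbidden (parity).
(a)–(c): allowed.
(b)–(c): allowed.
Allowed pairs: 2 of 3.

2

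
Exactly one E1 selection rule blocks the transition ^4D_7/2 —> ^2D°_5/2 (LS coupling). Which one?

the ΔS = 0 rule

Reading off the term symbols: S 3/2→1/2, L 2→2, J 7/2→5/2, parity even→odd.
ΔS = 0: S: 3/2 → 1/2 — ✗.
Parity must change: even → odd — ✓.
ΔL = 0, ±1 (not L=0↔0): L: 2 → 2, ΔL = +0 — ✓.
ΔJ = 0, ±1 (not J=0↔0): J: 7/2 → 5/2, ΔJ = -1 — ✓.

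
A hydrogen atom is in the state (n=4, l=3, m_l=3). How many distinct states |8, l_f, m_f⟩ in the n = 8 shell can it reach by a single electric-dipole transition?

4

E1 requires Δl = ±1, so l_f ∈ {2, 4}; with 0 ≤ l_f ≤ n_f−1 = 7, the allowed l_f values are {2, 4}.
For l_f = 2: m_f ∈ {m_i−1, m_i, m_i+1} ∩ [−2, 2] = {2} → 1 state.
For l_f = 4: m_f ∈ {m_i−1, m_i, m_i+1} ∩ [−4, 4] = {2, 3, 4} → 3 states.
Total: 4.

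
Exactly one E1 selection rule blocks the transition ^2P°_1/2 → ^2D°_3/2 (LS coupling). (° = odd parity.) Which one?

parity

Reading off the term symbols: S 1/2→1/2, L 1→2, J 1/2→3/2, parity odd→odd.
Parity must change: odd → odd — violated.
ΔS = 0: S: 1/2 → 1/2 — satisfied.
ΔL = 0, ±1 (not L=0↔0): L: 1 → 2, ΔL = +1 — satisfied.
ΔJ = 0, ±1 (not J=0↔0): J: 1/2 → 3/2, ΔJ = +1 — satisfied.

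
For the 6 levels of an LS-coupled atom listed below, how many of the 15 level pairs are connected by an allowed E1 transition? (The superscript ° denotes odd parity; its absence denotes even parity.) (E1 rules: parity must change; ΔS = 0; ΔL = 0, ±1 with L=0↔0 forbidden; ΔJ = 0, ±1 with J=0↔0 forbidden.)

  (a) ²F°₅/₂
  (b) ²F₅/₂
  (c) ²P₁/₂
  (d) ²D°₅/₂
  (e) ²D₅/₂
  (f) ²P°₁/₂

5

(a)–(b): allowed.
(a)–(c): forbidden (ΔL, ΔJ).
(a)–(d): forbidden (parity).
(a)–(e): allowed.
(a)–(f): forbidden (parity, ΔL, ΔJ).
(b)–(c): forbidden (parity, ΔL, ΔJ).
(b)–(d): allowed.
(b)–(e): forbidden (parity).
(b)–(f): forbidden (ΔL, ΔJ).
(c)–(d): forbidden (ΔJ).
(c)–(e): forbidden (parity, ΔJ).
(c)–(f): allowed.
(d)–(e): allowed.
(d)–(f): forbidden (parity, ΔJ).
(e)–(f): forbidden (ΔJ).
Allowed pairs: 5 of 15.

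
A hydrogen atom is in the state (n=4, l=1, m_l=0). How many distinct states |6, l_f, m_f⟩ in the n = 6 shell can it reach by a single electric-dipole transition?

E1 requires Δl = ±1, so l_f ∈ {0, 2}; with 0 ≤ l_f ≤ n_f−1 = 5, the allowed l_f values are {0, 2}.
For l_f = 0: m_f ∈ {m_i−1, m_i, m_i+1} ∩ [−0, 0] = {0} → 1 state.
For l_f = 2: m_f ∈ {m_i−1, m_i, m_i+1} ∩ [−2, 2] = {-1, 0, 1} → 3 states.
Total: 4.

4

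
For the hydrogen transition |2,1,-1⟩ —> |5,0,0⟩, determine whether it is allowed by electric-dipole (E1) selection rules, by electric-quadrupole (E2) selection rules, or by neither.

Δl = 0 − 1 = -1; l_i + l_f = 1.
Δm_l = +1.
E1 (Δl = ±1, |Δm_l| ≤ 1): satisfied.
E2 (Δl = 0,±2, l_i+l_f ≥ 2, |Δm_l| ≤ 2): not satisfied.

E1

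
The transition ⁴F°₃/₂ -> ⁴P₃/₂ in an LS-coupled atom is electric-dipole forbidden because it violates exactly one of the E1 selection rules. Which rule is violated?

the ΔL = 0, ±1 rule

ΔL = 0, ±1 (not L=0↔0): L: 3 → 1, ΔL = -2 — fails.
ΔJ = 0, ±1 (not J=0↔0): J: 3/2 → 3/2, ΔJ = +0 — ok.
Parity must change: odd → even — ok.
ΔS = 0: S: 3/2 → 3/2 — ok.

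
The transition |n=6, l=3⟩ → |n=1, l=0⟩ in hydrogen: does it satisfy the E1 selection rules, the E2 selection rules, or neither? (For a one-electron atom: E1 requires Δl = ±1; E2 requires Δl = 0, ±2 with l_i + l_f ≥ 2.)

Δl = 0 − 3 = -3; l_i + l_f = 3.
E1 (Δl = ±1): not satisfied.
E2 (Δl = 0,±2, l_i+l_f ≥ 2): not satisfied.

neither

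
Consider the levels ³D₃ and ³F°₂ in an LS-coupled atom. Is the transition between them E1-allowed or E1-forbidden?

allowed

ΔS = 0: S: 1 → 1 — ✓.
ΔJ = 0, ±1 (not J=0↔0): J: 3 → 2, ΔJ = -1 — ✓.
Parity must change: even → odd — ✓.
ΔL = 0, ±1 (not L=0↔0): L: 2 → 3, ΔL = +1 — ✓.
All four E1 rules are satisfied.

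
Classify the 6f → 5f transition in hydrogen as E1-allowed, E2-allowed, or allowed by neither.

E2

Δl = 3 − 3 = +0; l_i + l_f = 6.
E1 (Δl = ±1): not satisfied.
E2 (Δl = 0,±2, l_i+l_f ≥ 2): satisfied.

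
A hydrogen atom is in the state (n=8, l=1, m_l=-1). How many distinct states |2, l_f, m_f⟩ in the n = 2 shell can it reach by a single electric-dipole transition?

1

E1 requires Δl = ±1, so l_f ∈ {0, 2}; with 0 ≤ l_f ≤ n_f−1 = 1, the allowed l_f values are {0}.
For l_f = 0: m_f ∈ {m_i−1, m_i, m_i+1} ∩ [−0, 0] = {0} → 1 state.
Total: 1.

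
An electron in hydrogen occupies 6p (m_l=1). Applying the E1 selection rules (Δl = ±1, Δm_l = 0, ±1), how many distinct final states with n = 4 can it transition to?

E1 requires Δl = ±1, so l_f ∈ {0, 2}; with 0 ≤ l_f ≤ n_f−1 = 3, the allowed l_f values are {0, 2}.
For l_f = 0: m_f ∈ {m_i−1, m_i, m_i+1} ∩ [−0, 0] = {0} → 1 state.
For l_f = 2: m_f ∈ {m_i−1, m_i, m_i+1} ∩ [−2, 2] = {0, 1, 2} → 3 states.
Total: 4.

4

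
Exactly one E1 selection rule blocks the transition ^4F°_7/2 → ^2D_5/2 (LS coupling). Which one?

the ΔS = 0 rule

Reading off the term symbols: S 3/2→1/2, L 3→2, J 7/2→5/2, parity odd→even.
Parity must change: odd → even — ✓.
ΔS = 0: S: 3/2 → 1/2 — ✗.
ΔL = 0, ±1 (not L=0↔0): L: 3 → 2, ΔL = -1 — ✓.
ΔJ = 0, ±1 (not J=0↔0): J: 7/2 → 5/2, ΔJ = -1 — ✓.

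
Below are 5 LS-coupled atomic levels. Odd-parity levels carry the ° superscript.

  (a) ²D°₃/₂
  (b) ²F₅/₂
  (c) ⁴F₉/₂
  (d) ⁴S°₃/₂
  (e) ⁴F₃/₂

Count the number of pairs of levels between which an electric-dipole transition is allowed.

1

(a)–(b): allowed.
(a)–(c): forbidden (ΔS, ΔJ).
(a)–(d): forbidden (parity, ΔS, ΔL).
(a)–(e): forbidden (ΔS).
(b)–(c): forbidden (parity, ΔS, ΔJ).
(b)–(d): forbidden (ΔS, ΔL).
(b)–(e): forbidden (parity, ΔS).
(c)–(d): forbidden (ΔL, ΔJ).
(c)–(e): forbidden (parity, ΔJ).
(d)–(e): forbidden (ΔL).
Allowed pairs: 1 of 10.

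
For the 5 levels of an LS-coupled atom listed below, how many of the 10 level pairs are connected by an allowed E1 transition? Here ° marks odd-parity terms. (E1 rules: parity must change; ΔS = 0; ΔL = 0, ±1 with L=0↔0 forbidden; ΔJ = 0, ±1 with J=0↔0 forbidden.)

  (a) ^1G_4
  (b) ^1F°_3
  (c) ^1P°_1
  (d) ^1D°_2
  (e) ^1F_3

3

(a)–(b): allowed.
(a)–(c): forbidden (ΔL, ΔJ).
(a)–(d): forbidden (ΔL, ΔJ).
(a)–(e): forbidden (parity).
(b)–(c): forbidden (parity, ΔL, ΔJ).
(b)–(d): forbidden (parity).
(b)–(e): allowed.
(c)–(d): forbidden (parity).
(c)–(e): forbidden (ΔL, ΔJ).
(d)–(e): allowed.
Allowed pairs: 3 of 10.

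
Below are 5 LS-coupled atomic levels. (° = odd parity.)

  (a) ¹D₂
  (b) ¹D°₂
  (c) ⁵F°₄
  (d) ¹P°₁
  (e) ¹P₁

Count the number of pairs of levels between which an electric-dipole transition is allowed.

(a)–(b): allowed.
(a)–(c): forbidden (ΔS, ΔJ).
(a)–(d): allowed.
(a)–(e): forbidden (parity).
(b)–(c): forbidden (parity, ΔS, ΔJ).
(b)–(d): forbidden (parity).
(b)–(e): allowed.
(c)–(d): forbidden (parity, ΔS, ΔL, ΔJ).
(c)–(e): forbidden (ΔS, ΔL, ΔJ).
(d)–(e): allowed.
Allowed pairs: 4 of 10.

4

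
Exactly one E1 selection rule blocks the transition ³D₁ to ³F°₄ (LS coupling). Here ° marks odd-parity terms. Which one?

the ΔJ = 0, ±1 rule

Reading off the term symbols: S 1→1, L 2→3, J 1→4, parity even→odd.
ΔJ = 0, ±1 (not J=0↔0): J: 1 → 4, ΔJ = +3 — ✗.
Parity must change: even → odd — ✓.
ΔS = 0: S: 1 → 1 — ✓.
ΔL = 0, ±1 (not L=0↔0): L: 2 → 3, ΔL = +1 — ✓.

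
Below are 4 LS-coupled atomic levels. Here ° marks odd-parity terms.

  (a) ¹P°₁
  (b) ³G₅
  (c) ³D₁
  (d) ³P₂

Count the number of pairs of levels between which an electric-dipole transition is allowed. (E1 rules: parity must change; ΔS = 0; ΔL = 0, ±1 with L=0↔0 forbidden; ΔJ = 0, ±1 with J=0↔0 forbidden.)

(a)–(b): forbidden (ΔS, ΔL, ΔJ).
(a)–(c): forbidden (ΔS).
(a)–(d): forbidden (ΔS).
(b)–(c): forbidden (parity, ΔL, ΔJ).
(b)–(d): forbidden (parity, ΔL, ΔJ).
(c)–(d): forbidden (parity).
Allowed pairs: 0 of 6.

0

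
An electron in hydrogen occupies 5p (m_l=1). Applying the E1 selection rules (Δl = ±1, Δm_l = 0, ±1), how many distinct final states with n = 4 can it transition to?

4

E1 requires Δl = ±1, so l_f ∈ {0, 2}; with 0 ≤ l_f ≤ n_f−1 = 3, the allowed l_f values are {0, 2}.
For l_f = 0: m_f ∈ {m_i−1, m_i, m_i+1} ∩ [−0, 0] = {0} → 1 state.
For l_f = 2: m_f ∈ {m_i−1, m_i, m_i+1} ∩ [−2, 2] = {0, 1, 2} → 3 states.
Total: 4.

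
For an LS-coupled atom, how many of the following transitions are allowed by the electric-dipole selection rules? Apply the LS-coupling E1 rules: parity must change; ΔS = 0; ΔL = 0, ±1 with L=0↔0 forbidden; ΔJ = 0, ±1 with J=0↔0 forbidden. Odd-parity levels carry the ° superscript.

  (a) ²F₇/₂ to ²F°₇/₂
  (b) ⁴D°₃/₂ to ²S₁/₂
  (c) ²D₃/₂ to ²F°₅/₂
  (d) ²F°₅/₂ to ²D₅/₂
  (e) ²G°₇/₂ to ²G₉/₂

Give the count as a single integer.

(a) allowed
(b) forbidden (ΔS, ΔL fail)
(c) allowed
(d) allowed
(e) allowed
Total allowed: 4 of 5.

4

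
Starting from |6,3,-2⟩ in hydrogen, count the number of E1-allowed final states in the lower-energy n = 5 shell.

5

E1 requires Δl = ±1, so l_f ∈ {2, 4}; with 0 ≤ l_f ≤ n_f−1 = 4, the allowed l_f values are {2, 4}.
For l_f = 2: m_f ∈ {m_i−1, m_i, m_i+1} ∩ [−2, 2] = {-2, -1} → 2 states.
For l_f = 4: m_f ∈ {m_i−1, m_i, m_i+1} ∩ [−4, 4] = {-3, -2, -1} → 3 states.
Total: 5.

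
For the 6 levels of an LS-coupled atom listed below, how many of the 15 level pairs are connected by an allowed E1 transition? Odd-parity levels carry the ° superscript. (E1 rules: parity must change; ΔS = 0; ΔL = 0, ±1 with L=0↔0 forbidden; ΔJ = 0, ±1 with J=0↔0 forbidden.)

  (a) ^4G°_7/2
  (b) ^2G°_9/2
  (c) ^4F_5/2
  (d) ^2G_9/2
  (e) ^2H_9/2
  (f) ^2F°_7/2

(a)–(b): forbidden (parity, ΔS).
(a)–(c): allowed.
(a)–(d): forbidden (ΔS).
(a)–(e): forbidden (ΔS).
(a)–(f): forbidden (parity, ΔS).
(b)–(c): forbidden (ΔS, ΔJ).
(b)–(d): allowed.
(b)–(e): allowed.
(b)–(f): forbidden (parity).
(c)–(d): forbidden (parity, ΔS, ΔJ).
(c)–(e): forbidden (parity, ΔS, ΔL, ΔJ).
(c)–(f): forbidden (ΔS).
(d)–(e): forbidden (parity).
(d)–(f): allowed.
(e)–(f): forbidden (ΔL).
Allowed pairs: 4 of 15.

4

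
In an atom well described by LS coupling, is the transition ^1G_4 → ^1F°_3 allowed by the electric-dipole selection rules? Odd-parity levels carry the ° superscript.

allowed

ΔJ = 0, ±1 (not J=0↔0): J: 4 → 3, ΔJ = -1 — ok.
Parity must change: even → odd — ok.
ΔS = 0: S: 0 → 0 — ok.
ΔL = 0, ±1 (not L=0↔0): L: 4 → 3, ΔL = -1 — ok.
All four E1 rules are satisfied.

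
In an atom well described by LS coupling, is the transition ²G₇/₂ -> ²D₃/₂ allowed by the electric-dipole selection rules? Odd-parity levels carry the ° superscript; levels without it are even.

forbidden

Parity must change: even → even — ✗.
ΔS = 0: S: 1/2 → 1/2 — ✓.
ΔL = 0, ±1 (not L=0↔0): L: 4 → 2, ΔL = -2 — ✗.
ΔJ = 0, ±1 (not J=0↔0): J: 7/2 → 3/2, ΔJ = -2 — ✗.
Rule(s) violated: parity, ΔL, ΔJ.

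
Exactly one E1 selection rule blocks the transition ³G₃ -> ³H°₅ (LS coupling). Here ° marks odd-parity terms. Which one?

Reading off the term symbols: S 1→1, L 4→5, J 3→5, parity even→odd.
Parity must change: even → odd — passes.
ΔS = 0: S: 1 → 1 — passes.
ΔL = 0, ±1 (not L=0↔0): L: 4 → 5, ΔL = +1 — passes.
ΔJ = 0, ±1 (not J=0↔0): J: 3 → 5, ΔJ = +2 — fails.

the ΔJ = 0, ±1 rule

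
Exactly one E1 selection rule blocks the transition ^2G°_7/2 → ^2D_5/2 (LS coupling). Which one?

Initial level: S=1/2, L=4, J=7/2, parity odd. Final level: S=1/2, L=2, J=5/2, parity even.
ΔL = 0, ±1 (not L=0↔0): L: 4 → 2, ΔL = -2 — fails.
ΔJ = 0, ±1 (not J=0↔0): J: 7/2 → 5/2, ΔJ = -1 — ok.
Parity must change: odd → even — ok.
ΔS = 0: S: 1/2 → 1/2 — ok.

the ΔL = 0, ±1 rule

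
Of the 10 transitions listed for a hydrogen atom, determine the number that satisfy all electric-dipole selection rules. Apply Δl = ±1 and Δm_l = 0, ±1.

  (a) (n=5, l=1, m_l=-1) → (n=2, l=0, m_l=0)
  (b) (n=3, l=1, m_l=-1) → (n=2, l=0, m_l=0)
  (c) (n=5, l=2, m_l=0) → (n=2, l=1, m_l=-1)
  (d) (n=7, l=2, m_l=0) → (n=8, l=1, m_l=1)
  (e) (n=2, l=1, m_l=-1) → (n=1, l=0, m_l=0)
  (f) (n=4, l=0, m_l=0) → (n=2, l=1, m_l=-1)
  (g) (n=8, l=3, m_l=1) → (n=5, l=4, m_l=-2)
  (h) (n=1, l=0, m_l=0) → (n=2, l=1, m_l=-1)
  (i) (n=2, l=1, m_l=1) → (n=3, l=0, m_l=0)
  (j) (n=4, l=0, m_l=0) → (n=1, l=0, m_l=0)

8

(a) allowed
(b) allowed
(c) allowed
(d) allowed
(e) allowed
(f) allowed
(g) forbidden — Δm_l = -3 (E1 requires Δm_l = 0, ±1)
(h) allowed
(i) allowed
(j) forbidden — Δl = +0 (E1 requires Δl = ±1)
Total allowed: 8 of 10.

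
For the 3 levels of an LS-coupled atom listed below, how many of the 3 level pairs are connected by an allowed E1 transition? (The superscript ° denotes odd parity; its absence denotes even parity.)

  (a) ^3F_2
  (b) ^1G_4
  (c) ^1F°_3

(a)–(b): forbidden (parity, ΔS, ΔJ).
(a)–(c): forbidden (ΔS).
(b)–(c): allowed.
Allowed pairs: 1 of 3.

1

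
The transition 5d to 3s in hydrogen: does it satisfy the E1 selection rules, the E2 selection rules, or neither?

Δl = 0 − 2 = -2; l_i + l_f = 2.
E1 (Δl = ±1): not satisfied.
E2 (Δl = 0,±2, l_i+l_f ≥ 2): satisfied.

E2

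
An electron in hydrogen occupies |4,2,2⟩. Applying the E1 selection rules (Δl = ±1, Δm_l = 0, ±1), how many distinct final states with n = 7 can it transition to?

4

E1 requires Δl = ±1, so l_f ∈ {1, 3}; with 0 ≤ l_f ≤ n_f−1 = 6, the allowed l_f values are {1, 3}.
For l_f = 1: m_f ∈ {m_i−1, m_i, m_i+1} ∩ [−1, 1] = {1} → 1 state.
For l_f = 3: m_f ∈ {m_i−1, m_i, m_i+1} ∩ [−3, 3] = {1, 2, 3} → 3 states.
Total: 4.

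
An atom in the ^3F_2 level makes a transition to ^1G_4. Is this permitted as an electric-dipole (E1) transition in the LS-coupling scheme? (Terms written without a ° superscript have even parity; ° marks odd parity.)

forbidden

ΔJ = 0, ±1 (not J=0↔0): J: 2 → 4, ΔJ = +2 — fails.
ΔL = 0, ±1 (not L=0↔0): L: 3 → 4, ΔL = +1 — passes.
Parity must change: even → even — fails.
ΔS = 0: S: 1 → 0 — fails.
Rule(s) violated: parity, ΔS, ΔJ.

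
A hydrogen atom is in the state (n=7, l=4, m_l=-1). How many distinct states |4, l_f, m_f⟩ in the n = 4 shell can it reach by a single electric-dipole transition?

E1 requires Δl = ±1, so l_f ∈ {3, 5}; with 0 ≤ l_f ≤ n_f−1 = 3, the allowed l_f values are {3}.
For l_f = 3: m_f ∈ {m_i−1, m_i, m_i+1} ∩ [−3, 3] = {-2, -1, 0} → 3 states.
Total: 3.

3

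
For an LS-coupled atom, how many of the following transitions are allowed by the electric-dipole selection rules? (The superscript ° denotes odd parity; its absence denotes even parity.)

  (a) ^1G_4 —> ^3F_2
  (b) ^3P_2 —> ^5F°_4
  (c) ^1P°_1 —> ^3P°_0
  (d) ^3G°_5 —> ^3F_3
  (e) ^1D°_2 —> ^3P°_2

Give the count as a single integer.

0

(a) forbidden (parity, ΔS, ΔJ fail)
(b) forbidden (ΔS, ΔL, ΔJ fail)
(c) forbidden (parity, ΔS fail)
(d) forbidden (ΔJ fails)
(e) forbidden (parity, ΔS fail)
Total allowed: 0 of 5.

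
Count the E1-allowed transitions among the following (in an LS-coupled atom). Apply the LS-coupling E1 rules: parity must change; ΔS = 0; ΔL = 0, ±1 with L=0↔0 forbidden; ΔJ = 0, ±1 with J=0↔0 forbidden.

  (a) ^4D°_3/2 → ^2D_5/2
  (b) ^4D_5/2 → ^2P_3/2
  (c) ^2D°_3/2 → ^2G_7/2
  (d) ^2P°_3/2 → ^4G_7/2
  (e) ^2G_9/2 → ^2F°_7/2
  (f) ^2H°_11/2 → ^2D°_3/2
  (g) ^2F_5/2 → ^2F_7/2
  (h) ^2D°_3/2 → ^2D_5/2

2

(a) forbidden (ΔS fails)
(b) forbidden (parity, ΔS fail)
(c) forbidden (ΔL, ΔJ fail)
(d) forbidden (ΔS, ΔL, ΔJ fail)
(e) allowed
(f) forbidden (parity, ΔL, ΔJ fail)
(g) forbidden (parity fails)
(h) allowed
Total allowed: 2 of 8.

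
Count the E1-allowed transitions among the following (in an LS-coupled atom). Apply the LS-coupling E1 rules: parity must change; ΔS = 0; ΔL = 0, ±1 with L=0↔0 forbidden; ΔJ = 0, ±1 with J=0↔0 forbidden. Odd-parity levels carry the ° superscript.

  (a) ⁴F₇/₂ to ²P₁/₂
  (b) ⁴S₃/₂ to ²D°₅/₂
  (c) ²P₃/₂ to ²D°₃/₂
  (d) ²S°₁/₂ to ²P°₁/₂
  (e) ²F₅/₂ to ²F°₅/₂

(a) forbidden (parity, ΔS, ΔL, ΔJ fail)
(b) forbidden (ΔS, ΔL fail)
(c) allowed
(d) forbidden (parity fails)
(e) allowed
Total allowed: 2 of 5.

2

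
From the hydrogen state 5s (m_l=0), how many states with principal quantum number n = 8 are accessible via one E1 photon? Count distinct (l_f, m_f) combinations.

3

E1 requires Δl = ±1, so l_f ∈ {-1, 1}; with 0 ≤ l_f ≤ n_f−1 = 7, the allowed l_f values are {1}.
For l_f = 1: m_f ∈ {m_i−1, m_i, m_i+1} ∩ [−1, 1] = {-1, 0, 1} → 3 states.
Total: 3.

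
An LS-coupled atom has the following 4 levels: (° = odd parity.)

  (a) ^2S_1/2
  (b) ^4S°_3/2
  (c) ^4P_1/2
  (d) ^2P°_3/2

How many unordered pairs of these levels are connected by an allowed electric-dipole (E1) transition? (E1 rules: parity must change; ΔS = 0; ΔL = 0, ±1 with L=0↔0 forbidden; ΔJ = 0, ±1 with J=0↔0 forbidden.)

2

(a)–(b): forbidden (ΔS, ΔL).
(a)–(c): forbidden (parity, ΔS).
(a)–(d): allowed.
(b)–(c): allowed.
(b)–(d): forbidden (parity, ΔS).
(c)–(d): forbidden (ΔS).
Allowed pairs: 2 of 6.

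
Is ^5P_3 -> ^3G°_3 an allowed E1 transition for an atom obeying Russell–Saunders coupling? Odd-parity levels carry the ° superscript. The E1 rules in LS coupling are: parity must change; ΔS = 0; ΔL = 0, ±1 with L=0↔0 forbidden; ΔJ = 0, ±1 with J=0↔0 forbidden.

Parity must change: even → odd — ✓.
ΔS = 0: S: 2 → 1 — ✗.
ΔL = 0, ±1 (not L=0↔0): L: 1 → 4, ΔL = +3 — ✗.
ΔJ = 0, ±1 (not J=0↔0): J: 3 → 3, ΔJ = +0 — ✓.
Rule(s) violated: ΔS, ΔL.

forbidden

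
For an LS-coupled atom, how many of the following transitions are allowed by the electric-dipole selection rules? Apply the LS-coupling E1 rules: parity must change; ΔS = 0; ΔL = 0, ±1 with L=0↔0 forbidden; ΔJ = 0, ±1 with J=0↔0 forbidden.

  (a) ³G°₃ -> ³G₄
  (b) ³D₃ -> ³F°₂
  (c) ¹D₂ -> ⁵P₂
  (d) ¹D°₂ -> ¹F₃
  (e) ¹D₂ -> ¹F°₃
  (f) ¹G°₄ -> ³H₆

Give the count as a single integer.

4

(a) allowed
(b) allowed
(c) forbidden (parity, ΔS fail)
(d) allowed
(e) allowed
(f) forbidden (ΔS, ΔJ fail)
Total allowed: 4 of 6.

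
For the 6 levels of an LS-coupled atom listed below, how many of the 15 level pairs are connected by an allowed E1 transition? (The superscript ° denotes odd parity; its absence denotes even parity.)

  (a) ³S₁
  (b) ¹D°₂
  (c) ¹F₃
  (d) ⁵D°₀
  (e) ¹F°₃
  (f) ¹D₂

4

(a)–(b): forbidden (ΔS, ΔL).
(a)–(c): forbidden (parity, ΔS, ΔL, ΔJ).
(a)–(d): forbidden (ΔS, ΔL).
(a)–(e): forbidden (ΔS, ΔL, ΔJ).
(a)–(f): forbidden (parity, ΔS, ΔL).
(b)–(c): allowed.
(b)–(d): forbidden (parity, ΔS, ΔJ).
(b)–(e): forbidden (parity).
(b)–(f): allowed.
(c)–(d): forbidden (ΔS, ΔJ).
(c)–(e): allowed.
(c)–(f): forbidden (parity).
(d)–(e): forbidden (parity, ΔS, ΔJ).
(d)–(f): forbidden (ΔS, ΔJ).
(e)–(f): allowed.
Allowed pairs: 4 of 15.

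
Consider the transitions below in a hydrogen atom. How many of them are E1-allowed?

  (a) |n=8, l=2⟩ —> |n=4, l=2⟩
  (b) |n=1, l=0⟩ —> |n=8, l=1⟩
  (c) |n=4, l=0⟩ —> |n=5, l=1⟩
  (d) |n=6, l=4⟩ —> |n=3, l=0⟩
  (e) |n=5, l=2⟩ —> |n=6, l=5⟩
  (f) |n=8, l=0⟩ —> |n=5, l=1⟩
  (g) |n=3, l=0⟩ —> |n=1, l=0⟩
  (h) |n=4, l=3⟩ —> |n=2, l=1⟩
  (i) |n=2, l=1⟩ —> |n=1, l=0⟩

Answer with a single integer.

4

(a) forbidden — Δl = +0 (E1 requires Δl = ±1)
(b) allowed
(c) allowed
(d) forbidden — Δl = -4 (E1 requires Δl = ±1)
(e) forbidden — Δl = +3 (E1 requires Δl = ±1)
(f) allowed
(g) forbidden — Δl = +0 (E1 requires Δl = ±1)
(h) forbidden — Δl = -2 (E1 requires Δl = ±1)
(i) allowed
Total allowed: 4 of 9.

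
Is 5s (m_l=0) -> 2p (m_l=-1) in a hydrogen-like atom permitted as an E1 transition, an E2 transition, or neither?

E1

Δl = 1 − 0 = +1; l_i + l_f = 1.
Δm_l = -1.
E1 (Δl = ±1, |Δm_l| ≤ 1): satisfied.
E2 (Δl = 0,±2, l_i+l_f ≥ 2, |Δm_l| ≤ 2): not satisfied.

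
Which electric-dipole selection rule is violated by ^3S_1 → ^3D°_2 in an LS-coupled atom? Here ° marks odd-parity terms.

the ΔL = 0, ±1 rule

Reading off the term symbols: S 1→1, L 0→2, J 1→2, parity even→odd.
Parity must change: even → odd — ✓.
ΔS = 0: S: 1 → 1 — ✓.
ΔL = 0, ±1 (not L=0↔0): L: 0 → 2, ΔL = +2 — ✗.
ΔJ = 0, ±1 (not J=0↔0): J: 1 → 2, ΔJ = +1 — ✓.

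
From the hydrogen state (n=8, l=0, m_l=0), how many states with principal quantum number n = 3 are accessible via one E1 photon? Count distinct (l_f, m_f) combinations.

3

E1 requires Δl = ±1, so l_f ∈ {-1, 1}; with 0 ≤ l_f ≤ n_f−1 = 2, the allowed l_f values are {1}.
For l_f = 1: m_f ∈ {m_i−1, m_i, m_i+1} ∩ [−1, 1] = {-1, 0, 1} → 3 states.
Total: 3.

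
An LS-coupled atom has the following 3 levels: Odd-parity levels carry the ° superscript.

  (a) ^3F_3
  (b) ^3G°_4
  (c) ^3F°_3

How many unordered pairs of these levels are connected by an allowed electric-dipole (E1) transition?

(a)–(b): allowed.
(a)–(c): allowed.
(b)–(c): forbidden (parity).
Allowed pairs: 2 of 3.

2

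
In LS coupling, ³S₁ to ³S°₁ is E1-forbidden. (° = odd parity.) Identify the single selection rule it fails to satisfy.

the L=0 ↔ L=0 exclusion

ΔS = 0: S: 1 → 1 — satisfied.
Parity must change: even → odd — satisfied.
ΔL = 0, ±1 (not L=0↔0): L: 0 → 0, ΔL = +0 — violated.
ΔJ = 0, ±1 (not J=0↔0): J: 1 → 1, ΔJ = +0 — satisfied.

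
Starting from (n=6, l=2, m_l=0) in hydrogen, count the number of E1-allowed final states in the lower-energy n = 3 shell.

E1 requires Δl = ±1, so l_f ∈ {1, 3}; with 0 ≤ l_f ≤ n_f−1 = 2, the allowed l_f values are {1}.
For l_f = 1: m_f ∈ {m_i−1, m_i, m_i+1} ∩ [−1, 1] = {-1, 0, 1} → 3 states.
Total: 3.

3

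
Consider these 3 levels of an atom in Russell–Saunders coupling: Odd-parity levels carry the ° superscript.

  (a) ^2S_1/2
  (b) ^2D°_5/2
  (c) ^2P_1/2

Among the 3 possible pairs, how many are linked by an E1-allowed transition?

0

(a)–(b): forbidden (ΔL, ΔJ).
(a)–(c): forbidden (parity).
(b)–(c): forbidden (ΔJ).
Allowed pairs: 0 of 3.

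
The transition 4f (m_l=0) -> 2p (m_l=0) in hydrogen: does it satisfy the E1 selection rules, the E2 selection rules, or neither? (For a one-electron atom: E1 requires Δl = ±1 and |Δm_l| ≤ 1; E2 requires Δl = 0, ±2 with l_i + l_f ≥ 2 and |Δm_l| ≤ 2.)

Δl = 1 − 3 = -2; l_i + l_f = 4.
Δm_l = +0.
E1 (Δl = ±1, |Δm_l| ≤ 1): not satisfied.
E2 (Δl = 0,±2, l_i+l_f ≥ 2, |Δm_l| ≤ 2): satisfied.

E2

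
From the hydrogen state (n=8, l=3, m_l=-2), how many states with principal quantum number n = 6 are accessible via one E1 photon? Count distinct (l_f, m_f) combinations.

5

E1 requires Δl = ±1, so l_f ∈ {2, 4}; with 0 ≤ l_f ≤ n_f−1 = 5, the allowed l_f values are {2, 4}.
For l_f = 2: m_f ∈ {m_i−1, m_i, m_i+1} ∩ [−2, 2] = {-2, -1} → 2 states.
For l_f = 4: m_f ∈ {m_i−1, m_i, m_i+1} ∩ [−4, 4] = {-3, -2, -1} → 3 states.
Total: 5.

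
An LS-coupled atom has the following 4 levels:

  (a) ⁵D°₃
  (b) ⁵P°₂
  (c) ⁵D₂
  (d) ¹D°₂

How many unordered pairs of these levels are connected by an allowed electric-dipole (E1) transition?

2

(a)–(b): forbidden (parity).
(a)–(c): allowed.
(a)–(d): forbidden (parity, ΔS).
(b)–(c): allowed.
(b)–(d): forbidden (parity, ΔS).
(c)–(d): forbidden (ΔS).
Allowed pairs: 2 of 6.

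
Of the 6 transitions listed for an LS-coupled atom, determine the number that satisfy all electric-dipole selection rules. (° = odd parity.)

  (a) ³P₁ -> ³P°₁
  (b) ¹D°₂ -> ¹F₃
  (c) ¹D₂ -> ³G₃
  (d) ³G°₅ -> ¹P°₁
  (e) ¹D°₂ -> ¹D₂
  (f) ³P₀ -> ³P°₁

(a) allowed
(b) allowed
(c) forbidden (parity, ΔS, ΔL fail)
(d) forbidden (parity, ΔS, ΔL, ΔJ fail)
(e) allowed
(f) allowed
Total allowed: 4 of 6.

4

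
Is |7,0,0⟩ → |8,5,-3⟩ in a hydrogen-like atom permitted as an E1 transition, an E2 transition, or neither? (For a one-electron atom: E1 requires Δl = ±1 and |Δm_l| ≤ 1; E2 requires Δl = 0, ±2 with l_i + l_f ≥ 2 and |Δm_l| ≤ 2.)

neither

Δl = 5 − 0 = +5; l_i + l_f = 5.
Δm_l = -3.
E1 (Δl = ±1, |Δm_l| ≤ 1): not satisfied.
E2 (Δl = 0,±2, l_i+l_f ≥ 2, |Δm_l| ≤ 2): not satisfied.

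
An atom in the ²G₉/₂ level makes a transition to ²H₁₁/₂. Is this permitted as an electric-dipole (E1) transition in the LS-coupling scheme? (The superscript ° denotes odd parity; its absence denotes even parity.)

Reading off the term symbols: S 1/2→1/2, L 4→5, J 9/2→11/2, parity even→even.
Parity must change: even → even — fails.
ΔS = 0: S: 1/2 → 1/2 — ok.
ΔL = 0, ±1 (not L=0↔0): L: 4 → 5, ΔL = +1 — ok.
ΔJ = 0, ±1 (not J=0↔0): J: 9/2 → 11/2, ΔJ = +1 — ok.
Rule(s) violated: parity.

forbidden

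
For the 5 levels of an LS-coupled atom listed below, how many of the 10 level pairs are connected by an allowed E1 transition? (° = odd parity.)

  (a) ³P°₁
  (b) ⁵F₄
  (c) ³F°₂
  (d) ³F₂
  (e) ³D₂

3

(a)–(b): forbidden (ΔS, ΔL, ΔJ).
(a)–(c): forbidden (parity, ΔL).
(a)–(d): forbidden (ΔL).
(a)–(e): allowed.
(b)–(c): forbidden (ΔS, ΔJ).
(b)–(d): forbidden (parity, ΔS, ΔJ).
(b)–(e): forbidden (parity, ΔS, ΔJ).
(c)–(d): allowed.
(c)–(e): allowed.
(d)–(e): forbidden (parity).
Allowed pairs: 3 of 10.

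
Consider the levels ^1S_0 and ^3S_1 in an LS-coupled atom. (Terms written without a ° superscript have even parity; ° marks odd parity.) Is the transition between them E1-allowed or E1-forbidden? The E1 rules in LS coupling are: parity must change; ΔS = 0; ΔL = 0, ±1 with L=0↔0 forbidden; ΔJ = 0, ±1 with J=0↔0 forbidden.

Parity must change: even → even — violated.
ΔS = 0: S: 0 → 1 — violated.
ΔL = 0, ±1 (not L=0↔0): L: 0 → 0, ΔL = +0 — violated.
ΔJ = 0, ±1 (not J=0↔0): J: 0 → 1, ΔJ = +1 — satisfied.
Rule(s) violated: parity, ΔS, ΔL.

forbidden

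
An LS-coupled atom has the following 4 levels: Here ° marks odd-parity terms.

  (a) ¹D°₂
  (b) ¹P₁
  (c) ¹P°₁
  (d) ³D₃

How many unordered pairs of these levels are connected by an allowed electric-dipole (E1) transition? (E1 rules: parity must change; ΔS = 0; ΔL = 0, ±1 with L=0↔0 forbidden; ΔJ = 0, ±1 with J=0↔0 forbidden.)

2

(a)–(b): allowed.
(a)–(c): forbidden (parity).
(a)–(d): forbidden (ΔS).
(b)–(c): allowed.
(b)–(d): forbidden (parity, ΔS, ΔJ).
(c)–(d): forbidden (ΔS, ΔJ).
Allowed pairs: 2 of 6.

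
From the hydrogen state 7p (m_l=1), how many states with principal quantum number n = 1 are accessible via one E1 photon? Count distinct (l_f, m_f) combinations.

E1 requires Δl = ±1, so l_f ∈ {0, 2}; with 0 ≤ l_f ≤ n_f−1 = 0, the allowed l_f values are {0}.
For l_f = 0: m_f ∈ {m_i−1, m_i, m_i+1} ∩ [−0, 0] = {0} → 1 state.
Total: 1.

1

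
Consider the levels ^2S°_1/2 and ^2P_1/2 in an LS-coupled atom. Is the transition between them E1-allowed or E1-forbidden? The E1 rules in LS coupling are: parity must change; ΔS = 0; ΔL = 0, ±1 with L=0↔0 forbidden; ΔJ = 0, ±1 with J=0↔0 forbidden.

allowed

Parity must change: odd → even — satisfied.
ΔS = 0: S: 1/2 → 1/2 — satisfied.
ΔL = 0, ±1 (not L=0↔0): L: 0 → 1, ΔL = +1 — satisfied.
ΔJ = 0, ±1 (not J=0↔0): J: 1/2 → 1/2, ΔJ = +0 — satisfied.
All four E1 rules are satisfied.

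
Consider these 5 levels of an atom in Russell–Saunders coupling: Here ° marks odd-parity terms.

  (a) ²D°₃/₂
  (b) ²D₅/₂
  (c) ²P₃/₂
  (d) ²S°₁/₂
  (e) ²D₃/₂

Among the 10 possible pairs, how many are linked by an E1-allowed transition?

4

(a)–(b): allowed.
(a)–(c): allowed.
(a)–(d): forbidden (parity, ΔL).
(a)–(e): allowed.
(b)–(c): forbidden (parity).
(b)–(d): forbidden (ΔL, ΔJ).
(b)–(e): forbidden (parity).
(c)–(d): allowed.
(c)–(e): forbidden (parity).
(d)–(e): forbidden (ΔL).
Allowed pairs: 4 of 10.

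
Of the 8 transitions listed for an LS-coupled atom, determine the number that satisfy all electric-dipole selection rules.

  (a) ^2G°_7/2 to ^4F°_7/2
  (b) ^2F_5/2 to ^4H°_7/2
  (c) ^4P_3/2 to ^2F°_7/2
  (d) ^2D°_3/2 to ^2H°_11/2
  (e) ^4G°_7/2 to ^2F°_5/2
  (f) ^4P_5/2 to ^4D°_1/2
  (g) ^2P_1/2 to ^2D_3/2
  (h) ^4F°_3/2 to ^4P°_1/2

0

(a) forbidden (parity, ΔS fail)
(b) forbidden (ΔS, ΔL fail)
(c) forbidden (ΔS, ΔL, ΔJ fail)
(d) forbidden (parity, ΔL, ΔJ fail)
(e) forbidden (parity, ΔS fail)
(f) forbidden (ΔJ fails)
(g) forbidden (parity fails)
(h) forbidden (parity, ΔL fail)
Total allowed: 0 of 8.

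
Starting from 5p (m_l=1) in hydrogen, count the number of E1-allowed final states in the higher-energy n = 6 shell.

4

E1 requires Δl = ±1, so l_f ∈ {0, 2}; with 0 ≤ l_f ≤ n_f−1 = 5, the allowed l_f values are {0, 2}.
For l_f = 0: m_f ∈ {m_i−1, m_i, m_i+1} ∩ [−0, 0] = {0} → 1 state.
For l_f = 2: m_f ∈ {m_i−1, m_i, m_i+1} ∩ [−2, 2] = {0, 1, 2} → 3 states.
Total: 4.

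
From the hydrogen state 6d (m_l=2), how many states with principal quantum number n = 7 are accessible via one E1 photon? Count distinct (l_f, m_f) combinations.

4

E1 requires Δl = ±1, so l_f ∈ {1, 3}; with 0 ≤ l_f ≤ n_f−1 = 6, the allowed l_f values are {1, 3}.
For l_f = 1: m_f ∈ {m_i−1, m_i, m_i+1} ∩ [−1, 1] = {1} → 1 state.
For l_f = 3: m_f ∈ {m_i−1, m_i, m_i+1} ∩ [−3, 3] = {1, 2, 3} → 3 states.
Total: 4.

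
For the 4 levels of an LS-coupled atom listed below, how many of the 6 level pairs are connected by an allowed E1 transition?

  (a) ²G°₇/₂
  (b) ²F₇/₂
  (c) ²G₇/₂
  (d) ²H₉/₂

(a)–(b): allowed.
(a)–(c): allowed.
(a)–(d): allowed.
(b)–(c): forbidden (parity).
(b)–(d): forbidden (parity, ΔL).
(c)–(d): forbidden (parity).
Allowed pairs: 3 of 6.

3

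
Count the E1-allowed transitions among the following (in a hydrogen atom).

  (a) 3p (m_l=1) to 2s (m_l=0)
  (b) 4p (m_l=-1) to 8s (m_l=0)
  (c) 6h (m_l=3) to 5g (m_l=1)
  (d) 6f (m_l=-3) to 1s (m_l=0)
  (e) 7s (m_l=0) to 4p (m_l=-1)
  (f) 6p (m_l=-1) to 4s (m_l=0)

(a) allowed
(b) allowed
(c) forbidden — Δm_l = -2 (E1 requires Δm_l = 0, ±1)
(d) forbidden — Δl = -3 (E1 requires Δl = ±1); Δm_l = +3 (E1 requires Δm_l = 0, ±1)
(e) allowed
(f) allowed
Total allowed: 4 of 6.

4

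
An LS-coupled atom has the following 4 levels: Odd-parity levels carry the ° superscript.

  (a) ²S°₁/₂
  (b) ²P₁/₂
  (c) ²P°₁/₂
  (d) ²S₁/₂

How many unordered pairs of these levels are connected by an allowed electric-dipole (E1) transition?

(a)–(b): allowed.
(a)–(c): forbidden (parity).
(a)–(d): forbidden (ΔL).
(b)–(c): allowed.
(b)–(d): forbidden (parity).
(c)–(d): allowed.
Allowed pairs: 3 of 6.

3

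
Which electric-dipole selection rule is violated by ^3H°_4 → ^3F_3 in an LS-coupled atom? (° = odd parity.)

Reading off the term symbols: S 1→1, L 5→3, J 4→3, parity odd→even.
Parity must change: odd → even — passes.
ΔJ = 0, ±1 (not J=0↔0): J: 4 → 3, ΔJ = -1 — passes.
ΔS = 0: S: 1 → 1 — passes.
ΔL = 0, ±1 (not L=0↔0): L: 5 → 3, ΔL = -2 — fails.

the ΔL = 0, ±1 rule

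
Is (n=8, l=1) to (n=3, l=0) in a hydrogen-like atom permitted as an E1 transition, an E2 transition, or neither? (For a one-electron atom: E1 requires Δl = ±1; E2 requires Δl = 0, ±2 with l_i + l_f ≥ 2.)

E1

Δl = 0 − 1 = -1; l_i + l_f = 1.
E1 (Δl = ±1): satisfied.
E2 (Δl = 0,±2, l_i+l_f ≥ 2): not satisfied.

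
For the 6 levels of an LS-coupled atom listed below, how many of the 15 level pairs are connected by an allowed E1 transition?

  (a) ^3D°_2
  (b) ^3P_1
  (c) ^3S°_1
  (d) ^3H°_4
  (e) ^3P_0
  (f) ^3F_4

3

(a)–(b): allowed.
(a)–(c): forbidden (parity, ΔL).
(a)–(d): forbidden (parity, ΔL, ΔJ).
(a)–(e): forbidden (ΔJ).
(a)–(f): forbidden (ΔJ).
(b)–(c): allowed.
(b)–(d): forbidden (ΔL, ΔJ).
(b)–(e): forbidden (parity).
(b)–(f): forbidden (parity, ΔL, ΔJ).
(c)–(d): forbidden (parity, ΔL, ΔJ).
(c)–(e): allowed.
(c)–(f): forbidden (ΔL, ΔJ).
(d)–(e): forbidden (ΔL, ΔJ).
(d)–(f): forbidden (ΔL).
(e)–(f): forbidden (parity, ΔL, ΔJ).
Allowed pairs: 3 of 15.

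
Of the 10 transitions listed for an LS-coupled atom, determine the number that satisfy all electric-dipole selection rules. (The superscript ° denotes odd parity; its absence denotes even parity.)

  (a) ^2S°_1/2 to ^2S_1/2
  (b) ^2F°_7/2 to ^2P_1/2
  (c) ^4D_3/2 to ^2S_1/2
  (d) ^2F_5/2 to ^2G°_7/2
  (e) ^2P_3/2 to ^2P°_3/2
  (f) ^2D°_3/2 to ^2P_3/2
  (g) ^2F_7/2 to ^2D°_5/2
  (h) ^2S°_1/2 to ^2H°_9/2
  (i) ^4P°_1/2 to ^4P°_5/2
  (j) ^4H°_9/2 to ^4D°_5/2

(a) forbidden (ΔL fails)
(b) forbidden (ΔL, ΔJ fail)
(c) forbidden (parity, ΔS, ΔL fail)
(d) allowed
(e) allowed
(f) allowed
(g) allowed
(h) forbidden (parity, ΔL, ΔJ fail)
(i) forbidden (parity, ΔJ fail)
(j) forbidden (parity, ΔL, ΔJ fail)
Total allowed: 4 of 10.

4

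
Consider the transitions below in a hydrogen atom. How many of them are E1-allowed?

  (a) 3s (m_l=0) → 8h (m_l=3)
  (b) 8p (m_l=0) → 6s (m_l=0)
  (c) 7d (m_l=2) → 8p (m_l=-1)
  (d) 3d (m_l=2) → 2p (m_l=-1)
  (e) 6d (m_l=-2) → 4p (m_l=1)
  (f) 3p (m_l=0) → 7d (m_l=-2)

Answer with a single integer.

1

(a) forbidden — Δl = +5 (E1 requires Δl = ±1); Δm_l = +3 (E1 requires Δm_l = 0, ±1)
(b) allowed
(c) forbidden — Δm_l = -3 (E1 requires Δm_l = 0, ±1)
(d) forbidden — Δm_l = -3 (E1 requires Δm_l = 0, ±1)
(e) forbidden — Δm_l = +3 (E1 requires Δm_l = 0, ±1)
(f) forbidden — Δm_l = -2 (E1 requires Δm_l = 0, ±1)
Total allowed: 1 of 6.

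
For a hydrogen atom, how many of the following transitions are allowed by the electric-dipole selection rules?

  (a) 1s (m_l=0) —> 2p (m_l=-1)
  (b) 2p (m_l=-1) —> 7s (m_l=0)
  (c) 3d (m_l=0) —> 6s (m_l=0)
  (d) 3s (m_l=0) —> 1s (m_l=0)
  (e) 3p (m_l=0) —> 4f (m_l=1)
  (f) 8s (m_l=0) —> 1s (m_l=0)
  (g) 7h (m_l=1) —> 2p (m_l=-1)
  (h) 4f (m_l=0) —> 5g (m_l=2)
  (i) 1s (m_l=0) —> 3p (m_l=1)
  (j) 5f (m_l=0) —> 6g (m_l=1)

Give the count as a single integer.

4

(a) allowed
(b) allowed
(c) forbidden — Δl = -2 (E1 requires Δl = ±1)
(d) forbidden — Δl = +0 (E1 requires Δl = ±1)
(e) forbidden — Δl = +2 (E1 requires Δl = ±1)
(f) forbidden — Δl = +0 (E1 requires Δl = ±1)
(g) forbidden — Δl = -4 (E1 requires Δl = ±1); Δm_l = -2 (E1 requires Δm_l = 0, ±1)
(h) forbidden — Δm_l = +2 (E1 requires Δm_l = 0, ±1)
(i) allowed
(j) allowed
Total allowed: 4 of 10.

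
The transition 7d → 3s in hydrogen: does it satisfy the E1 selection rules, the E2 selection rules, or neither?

E2

Δl = 0 − 2 = -2; l_i + l_f = 2.
E1 (Δl = ±1): not satisfied.
E2 (Δl = 0,±2, l_i+l_f ≥ 2): satisfied.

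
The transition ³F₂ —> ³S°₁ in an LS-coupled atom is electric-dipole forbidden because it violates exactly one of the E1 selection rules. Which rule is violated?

the ΔL = 0, ±1 rule

ΔS = 0: S: 1 → 1 — passes.
ΔL = 0, ±1 (not L=0↔0): L: 3 → 0, ΔL = -3 — fails.
ΔJ = 0, ±1 (not J=0↔0): J: 2 → 1, ΔJ = -1 — passes.
Parity must change: even → odd — passes.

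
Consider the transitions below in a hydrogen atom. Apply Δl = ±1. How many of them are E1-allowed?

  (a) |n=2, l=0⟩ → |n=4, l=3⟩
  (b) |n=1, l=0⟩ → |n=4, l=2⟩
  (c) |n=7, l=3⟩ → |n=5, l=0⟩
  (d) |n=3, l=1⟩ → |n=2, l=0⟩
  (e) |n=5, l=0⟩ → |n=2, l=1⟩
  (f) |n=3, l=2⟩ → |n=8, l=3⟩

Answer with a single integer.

3

(a) forbidden — Δl = +3 (E1 requires Δl = ±1)
(b) forbidden — Δl = +2 (E1 requires Δl = ±1)
(c) forbidden — Δl = -3 (E1 requires Δl = ±1)
(d) allowed
(e) allowed
(f) allowed
Total allowed: 3 of 6.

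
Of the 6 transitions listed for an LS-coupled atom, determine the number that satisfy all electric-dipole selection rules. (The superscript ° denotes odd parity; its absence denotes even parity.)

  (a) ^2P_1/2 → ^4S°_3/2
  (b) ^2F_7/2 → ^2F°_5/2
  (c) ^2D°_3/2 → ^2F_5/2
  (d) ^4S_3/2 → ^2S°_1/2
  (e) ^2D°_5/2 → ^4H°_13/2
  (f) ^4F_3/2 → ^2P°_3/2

2

(a) forbidden (ΔS fails)
(b) allowed
(c) allowed
(d) forbidden (ΔS, ΔL fail)
(e) forbidden (parity, ΔS, ΔL, ΔJ fail)
(f) forbidden (ΔS, ΔL fail)
Total allowed: 2 of 6.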